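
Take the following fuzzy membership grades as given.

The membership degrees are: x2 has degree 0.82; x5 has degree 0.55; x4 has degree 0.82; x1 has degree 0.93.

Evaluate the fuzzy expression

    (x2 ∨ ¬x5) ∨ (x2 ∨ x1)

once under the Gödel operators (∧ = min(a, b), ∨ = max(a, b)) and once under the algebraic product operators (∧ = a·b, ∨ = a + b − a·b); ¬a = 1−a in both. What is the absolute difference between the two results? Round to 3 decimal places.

0.069

Under Gödel:
  ¬x5 = 1 − 0.55 = 0.45
  x2 ∨ ¬x5 = max(a, b) on (0.82, 0.45) = 0.82
  x2 ∨ x1 = max(a, b) on (0.82, 0.93) = 0.93
  (x2 ∨ ¬x5) ∨ (x2 ∨ x1) = max(a, b) on (0.82, 0.93) = 0.93
  → value = 0.9300
Under algebraic product:
  ¬x5 = 1 − 0.5500 = 0.4500
  x2 ∨ ¬x5 = a + b − a·b on (0.8200, 0.4500) = 0.9010
  x2 ∨ x1 = a + b − a·b on (0.8200, 0.9300) = 0.9874
  (x2 ∨ ¬x5) ∨ (x2 ∨ x1) = a + b − a·b on (0.9010, 0.9874) = 0.9988
  → value = 0.9988
|0.9300 − 0.9988| = 0.069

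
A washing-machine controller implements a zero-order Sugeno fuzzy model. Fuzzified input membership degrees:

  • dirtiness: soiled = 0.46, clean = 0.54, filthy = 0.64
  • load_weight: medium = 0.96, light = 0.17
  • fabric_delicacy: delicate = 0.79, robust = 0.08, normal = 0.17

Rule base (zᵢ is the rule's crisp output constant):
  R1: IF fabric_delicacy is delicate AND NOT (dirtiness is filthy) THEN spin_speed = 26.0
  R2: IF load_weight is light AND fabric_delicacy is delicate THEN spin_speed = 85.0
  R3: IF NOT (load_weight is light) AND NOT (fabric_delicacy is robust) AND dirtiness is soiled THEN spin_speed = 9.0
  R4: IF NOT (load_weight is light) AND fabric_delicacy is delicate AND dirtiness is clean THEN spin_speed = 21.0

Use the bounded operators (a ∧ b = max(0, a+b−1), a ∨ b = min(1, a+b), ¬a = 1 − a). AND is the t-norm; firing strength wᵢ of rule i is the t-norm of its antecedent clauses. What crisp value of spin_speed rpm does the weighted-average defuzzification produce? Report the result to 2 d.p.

R1 (z=26.0): delicate=0.79, ¬filthy=1−0.64=0.36; AND[max(0, a+b−1)] → w = 0.15
R2 (z=85.0): light=0.17, delicate=0.79; AND[max(0, a+b−1)] → w = 0.00
R3 (z=9.0): ¬light=1−0.17=0.83, ¬robust=1−0.08=0.92, soiled=0.46; AND[max(0, a+b−1)] → w = 0.21
R4 (z=21.0): ¬light=1−0.17=0.83, delicate=0.79, clean=0.54; AND[max(0, a+b−1)] → w = 0.16
Weighted average = (0.15·26.0 + 0.00·85.0 + 0.21·9.0 + 0.16·21.0) / (0.15 + 0.00 + 0.21 + 0.16)
  = 9.1500 / 0.5200 = 17.60

17.60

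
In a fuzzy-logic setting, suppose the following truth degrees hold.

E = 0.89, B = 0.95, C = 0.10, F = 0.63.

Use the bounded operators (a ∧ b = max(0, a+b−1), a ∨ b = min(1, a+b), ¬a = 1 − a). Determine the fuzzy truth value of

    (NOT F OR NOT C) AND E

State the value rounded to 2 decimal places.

0.89

NOT F = 1 − 0.63 = 0.37
NOT C = 1 − 0.10 = 0.90
NOT F OR NOT C = min(1, a+b) on (0.37, 0.90) = 1.00
(NOT F OR NOT C) AND E = max(0, a+b−1) on (1.00, 0.89) = 0.89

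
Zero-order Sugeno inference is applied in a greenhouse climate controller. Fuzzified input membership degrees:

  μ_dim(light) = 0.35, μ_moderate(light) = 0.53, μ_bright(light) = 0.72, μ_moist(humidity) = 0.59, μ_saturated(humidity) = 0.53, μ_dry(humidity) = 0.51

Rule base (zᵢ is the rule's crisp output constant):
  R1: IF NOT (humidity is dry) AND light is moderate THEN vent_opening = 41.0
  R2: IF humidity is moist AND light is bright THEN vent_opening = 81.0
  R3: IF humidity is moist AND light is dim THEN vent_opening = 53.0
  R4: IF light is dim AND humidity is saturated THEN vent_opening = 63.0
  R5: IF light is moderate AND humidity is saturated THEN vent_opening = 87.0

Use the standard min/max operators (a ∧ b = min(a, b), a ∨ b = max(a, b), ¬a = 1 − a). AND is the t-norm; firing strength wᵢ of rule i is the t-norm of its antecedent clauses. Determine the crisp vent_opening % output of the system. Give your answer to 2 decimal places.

R1 (z=41.0): ¬dry=1−0.51=0.49, moderate=0.53; AND[min(a, b)] → w = 0.49
R2 (z=81.0): moist=0.59, bright=0.72; AND[min(a, b)] → w = 0.59
R3 (z=53.0): moist=0.59, dim=0.35; AND[min(a, b)] → w = 0.35
R4 (z=63.0): dim=0.35, saturated=0.53; AND[min(a, b)] → w = 0.35
R5 (z=87.0): moderate=0.53, saturated=0.53; AND[min(a, b)] → w = 0.53
Weighted average = (0.49·41.0 + 0.59·81.0 + 0.35·53.0 + 0.35·63.0 + 0.53·87.0) / (0.49 + 0.59 + 0.35 + 0.35 + 0.53)
  = 154.5900 / 2.3100 = 66.92

66.92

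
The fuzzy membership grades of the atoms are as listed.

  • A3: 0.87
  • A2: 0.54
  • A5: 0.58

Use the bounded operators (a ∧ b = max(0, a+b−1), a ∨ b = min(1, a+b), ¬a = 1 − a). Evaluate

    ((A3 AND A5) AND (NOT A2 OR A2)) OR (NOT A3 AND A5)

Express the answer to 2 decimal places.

A3 AND A5 = max(0, a+b−1) on (0.87, 0.58) = 0.45
NOT A2 = 1 − 0.54 = 0.46
NOT A2 OR A2 = min(1, a+b) on (0.46, 0.54) = 1.00
(A3 AND A5) AND (NOT A2 OR A2) = max(0, a+b−1) on (0.45, 1.00) = 0.45
NOT A3 = 1 − 0.87 = 0.13
NOT A3 AND A5 = max(0, a+b−1) on (0.13, 0.58) = 0.00
((A3 AND A5) AND (NOT A2 OR A2)) OR (NOT A3 AND A5) = min(1, a+b) on (0.45, 0.00) = 0.45

0.45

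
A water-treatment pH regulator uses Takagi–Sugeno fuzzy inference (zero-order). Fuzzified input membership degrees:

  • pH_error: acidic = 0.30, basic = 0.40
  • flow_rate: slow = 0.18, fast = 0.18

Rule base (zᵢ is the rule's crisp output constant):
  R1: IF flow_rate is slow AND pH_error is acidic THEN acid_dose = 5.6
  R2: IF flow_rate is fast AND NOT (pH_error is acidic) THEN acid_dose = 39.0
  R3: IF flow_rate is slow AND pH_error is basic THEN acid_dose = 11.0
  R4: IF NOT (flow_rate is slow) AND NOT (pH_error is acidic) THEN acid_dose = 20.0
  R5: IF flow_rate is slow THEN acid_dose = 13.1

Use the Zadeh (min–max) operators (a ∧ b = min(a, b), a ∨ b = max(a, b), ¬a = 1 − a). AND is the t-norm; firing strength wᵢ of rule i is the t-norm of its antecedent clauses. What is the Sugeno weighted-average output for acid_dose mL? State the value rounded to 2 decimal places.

R1 (z=5.6): slow=0.18, acidic=0.30; AND[min(a, b)] → w = 0.18
R2 (z=39.0): fast=0.18, ¬acidic=1−0.30=0.70; AND[min(a, b)] → w = 0.18
R3 (z=11.0): slow=0.18, basic=0.40; AND[min(a, b)] → w = 0.18
R4 (z=20.0): ¬slow=1−0.18=0.82, ¬acidic=1−0.30=0.70; AND[min(a, b)] → w = 0.70
R5 (z=13.1): slow=0.18 → w = 0.18
Weighted average = (0.18·5.6 + 0.18·39.0 + 0.18·11.0 + 0.70·20.0 + 0.18·13.1) / (0.18 + 0.18 + 0.18 + 0.70 + 0.18)
  = 26.3660 / 1.4200 = 18.57

18.57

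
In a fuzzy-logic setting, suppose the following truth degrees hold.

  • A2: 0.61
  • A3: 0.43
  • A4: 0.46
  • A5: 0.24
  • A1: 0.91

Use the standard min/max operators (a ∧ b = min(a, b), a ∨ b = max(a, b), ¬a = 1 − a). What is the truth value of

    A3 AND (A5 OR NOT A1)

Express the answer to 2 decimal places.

0.24

NOT A1 = 1 − 0.91 = 0.09
A5 OR NOT A1 = max(a, b) on (0.24, 0.09) = 0.24
A3 AND (A5 OR NOT A1) = min(a, b) on (0.43, 0.24) = 0.24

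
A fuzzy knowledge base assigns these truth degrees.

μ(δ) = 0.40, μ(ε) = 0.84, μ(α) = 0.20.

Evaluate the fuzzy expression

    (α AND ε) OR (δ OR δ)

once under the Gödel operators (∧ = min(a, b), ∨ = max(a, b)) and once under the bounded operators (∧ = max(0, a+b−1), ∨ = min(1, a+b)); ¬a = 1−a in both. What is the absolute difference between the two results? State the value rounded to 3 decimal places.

Under Gödel:
  α AND ε = min(a, b) on (0.20, 0.84) = 0.20
  δ OR δ = max(a, b) on (0.40, 0.40) = 0.40
  (α AND ε) OR (δ OR δ) = max(a, b) on (0.20, 0.40) = 0.40
  → value = 0.4000
Under bounded:
  α AND ε = max(0, a+b−1) on (0.20, 0.84) = 0.04
  δ OR δ = min(1, a+b) on (0.40, 0.40) = 0.80
  (α AND ε) OR (δ OR δ) = min(1, a+b) on (0.04, 0.80) = 0.84
  → value = 0.8400
|0.4000 − 0.8400| = 0.440

0.440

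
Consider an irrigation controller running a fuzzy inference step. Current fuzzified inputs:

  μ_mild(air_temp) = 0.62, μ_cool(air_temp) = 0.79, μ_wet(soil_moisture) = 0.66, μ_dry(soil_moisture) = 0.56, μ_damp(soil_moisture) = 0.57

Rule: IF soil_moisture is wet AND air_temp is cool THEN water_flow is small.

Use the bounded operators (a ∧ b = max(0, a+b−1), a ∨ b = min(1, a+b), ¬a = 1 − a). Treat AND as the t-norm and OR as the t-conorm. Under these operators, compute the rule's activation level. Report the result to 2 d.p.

0.45

firing strength: wet=0.66, cool=0.79; AND[max(0, a+b−1)] → w = 0.45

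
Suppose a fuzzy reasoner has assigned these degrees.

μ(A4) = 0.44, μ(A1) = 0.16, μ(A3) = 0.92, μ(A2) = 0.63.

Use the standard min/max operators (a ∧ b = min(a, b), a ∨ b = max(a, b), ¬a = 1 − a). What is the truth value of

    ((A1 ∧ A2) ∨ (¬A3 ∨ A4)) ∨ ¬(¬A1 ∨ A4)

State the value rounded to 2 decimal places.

0.44

A1 ∧ A2 = min(a, b) on (0.16, 0.63) = 0.16
¬A3 = 1 − 0.92 = 0.08
¬A3 ∨ A4 = max(a, b) on (0.08, 0.44) = 0.44
(A1 ∧ A2) ∨ (¬A3 ∨ A4) = max(a, b) on (0.16, 0.44) = 0.44
¬A1 = 1 − 0.16 = 0.84
¬A1 ∨ A4 = max(a, b) on (0.84, 0.44) = 0.84
¬(¬A1 ∨ A4) = 1 − 0.84 = 0.16
((A1 ∧ A2) ∨ (¬A3 ∨ A4)) ∨ ¬(¬A1 ∨ A4) = max(a, b) on (0.44, 0.16) = 0.44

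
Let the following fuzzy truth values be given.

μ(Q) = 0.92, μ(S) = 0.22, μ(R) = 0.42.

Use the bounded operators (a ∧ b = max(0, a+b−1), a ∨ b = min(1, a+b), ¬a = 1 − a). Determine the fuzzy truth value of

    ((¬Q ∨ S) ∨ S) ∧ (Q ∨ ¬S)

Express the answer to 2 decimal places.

¬Q = 1 − 0.92 = 0.08
¬Q ∨ S = min(1, a+b) on (0.08, 0.22) = 0.30
(¬Q ∨ S) ∨ S = min(1, a+b) on (0.30, 0.22) = 0.52
¬S = 1 − 0.22 = 0.78
Q ∨ ¬S = min(1, a+b) on (0.92, 0.78) = 1.00
((¬Q ∨ S) ∨ S) ∧ (Q ∨ ¬S) = max(0, a+b−1) on (0.52, 1.00) = 0.52

0.52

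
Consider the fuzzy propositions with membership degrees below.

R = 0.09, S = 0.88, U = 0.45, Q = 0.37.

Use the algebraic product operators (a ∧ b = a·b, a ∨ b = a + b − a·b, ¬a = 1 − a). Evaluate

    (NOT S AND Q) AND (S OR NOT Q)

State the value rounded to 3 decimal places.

0.042

NOT S = 1 − 0.8800 = 0.1200
NOT S AND Q = a·b on (0.1200, 0.3700) = 0.0444
NOT Q = 1 − 0.3700 = 0.6300
S OR NOT Q = a + b − a·b on (0.8800, 0.6300) = 0.9556
(NOT S AND Q) AND (S OR NOT Q) = a·b on (0.0444, 0.9556) = 0.0424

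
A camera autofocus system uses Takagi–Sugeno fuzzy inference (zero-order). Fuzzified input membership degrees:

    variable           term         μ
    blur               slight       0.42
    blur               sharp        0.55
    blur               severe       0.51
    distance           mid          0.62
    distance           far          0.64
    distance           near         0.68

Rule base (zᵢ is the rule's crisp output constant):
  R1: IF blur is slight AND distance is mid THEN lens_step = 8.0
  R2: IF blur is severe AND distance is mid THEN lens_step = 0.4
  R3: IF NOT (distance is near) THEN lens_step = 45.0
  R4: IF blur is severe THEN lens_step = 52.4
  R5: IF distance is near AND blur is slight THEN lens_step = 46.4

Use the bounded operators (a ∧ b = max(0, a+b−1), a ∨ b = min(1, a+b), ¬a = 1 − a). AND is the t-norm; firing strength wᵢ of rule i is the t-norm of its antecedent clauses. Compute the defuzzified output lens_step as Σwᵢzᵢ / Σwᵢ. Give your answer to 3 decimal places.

41.942

R1 (z=8.0): slight=0.42, mid=0.62; AND[max(0, a+b−1)] → w = 0.04
R2 (z=0.4): severe=0.51, mid=0.62; AND[max(0, a+b−1)] → w = 0.13
R3 (z=45.0): ¬near=1−0.68=0.32 → w = 0.32
R4 (z=52.4): severe=0.51 → w = 0.51
R5 (z=46.4): near=0.68, slight=0.42; AND[max(0, a+b−1)] → w = 0.10
Weighted average = (0.04·8.0 + 0.13·0.4 + 0.32·45.0 + 0.51·52.4 + 0.10·46.4) / (0.04 + 0.13 + 0.32 + 0.51 + 0.10)
  = 46.1360 / 1.1000 = 41.942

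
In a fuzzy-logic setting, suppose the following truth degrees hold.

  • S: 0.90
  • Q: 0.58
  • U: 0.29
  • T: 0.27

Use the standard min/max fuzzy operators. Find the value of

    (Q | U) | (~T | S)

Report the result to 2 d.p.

Q | U = max(a, b) on (0.58, 0.29) = 0.58
~T = 1 − 0.27 = 0.73
~T | S = max(a, b) on (0.73, 0.90) = 0.90
(Q | U) | (~T | S) = max(a, b) on (0.58, 0.90) = 0.90

0.90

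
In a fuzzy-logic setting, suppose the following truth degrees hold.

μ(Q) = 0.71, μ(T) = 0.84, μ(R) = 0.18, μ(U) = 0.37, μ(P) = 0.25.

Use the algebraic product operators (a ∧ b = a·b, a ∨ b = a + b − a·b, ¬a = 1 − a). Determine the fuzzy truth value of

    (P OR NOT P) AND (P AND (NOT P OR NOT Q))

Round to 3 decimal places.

0.167

NOT P = 1 − 0.2500 = 0.7500
P OR NOT P = a + b − a·b on (0.2500, 0.7500) = 0.8125
NOT P = 1 − 0.2500 = 0.7500
NOT Q = 1 − 0.7100 = 0.2900
NOT P OR NOT Q = a + b − a·b on (0.7500, 0.2900) = 0.8225
P AND (NOT P OR NOT Q) = a·b on (0.2500, 0.8225) = 0.2056
(P OR NOT P) AND (P AND (NOT P OR NOT Q)) = a·b on (0.8125, 0.2056) = 0.1671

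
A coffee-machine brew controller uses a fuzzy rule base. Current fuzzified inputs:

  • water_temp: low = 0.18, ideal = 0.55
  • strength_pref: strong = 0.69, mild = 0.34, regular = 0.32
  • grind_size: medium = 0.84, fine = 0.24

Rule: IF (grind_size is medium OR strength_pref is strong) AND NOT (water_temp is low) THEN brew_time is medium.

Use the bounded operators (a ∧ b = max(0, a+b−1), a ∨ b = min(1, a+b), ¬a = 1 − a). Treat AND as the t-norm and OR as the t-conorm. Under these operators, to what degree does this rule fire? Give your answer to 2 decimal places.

0.82

firing strength: (medium=0.84 OR strong=0.69) = 1.00; AND[max(0, a+b−1)] with ¬low=1−0.18=0.82 → w = 0.82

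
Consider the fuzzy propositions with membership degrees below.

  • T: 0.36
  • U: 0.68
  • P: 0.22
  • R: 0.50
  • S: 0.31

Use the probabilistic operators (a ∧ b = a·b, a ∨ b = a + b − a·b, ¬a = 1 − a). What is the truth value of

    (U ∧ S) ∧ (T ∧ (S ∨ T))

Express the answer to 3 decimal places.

0.042

U ∧ S = a·b on (0.6800, 0.3100) = 0.2108
S ∨ T = a + b − a·b on (0.3100, 0.3600) = 0.5584
T ∧ (S ∨ T) = a·b on (0.3600, 0.5584) = 0.2010
(U ∧ S) ∧ (T ∧ (S ∨ T)) = a·b on (0.2108, 0.2010) = 0.0424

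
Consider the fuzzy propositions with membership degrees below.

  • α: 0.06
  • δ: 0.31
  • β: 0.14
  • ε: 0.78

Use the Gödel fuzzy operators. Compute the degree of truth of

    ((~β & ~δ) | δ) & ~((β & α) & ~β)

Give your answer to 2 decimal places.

0.69

~β = 1 − 0.14 = 0.86
~δ = 1 − 0.31 = 0.69
~β & ~δ = min(a, b) on (0.86, 0.69) = 0.69
(~β & ~δ) | δ = max(a, b) on (0.69, 0.31) = 0.69
β & α = min(a, b) on (0.14, 0.06) = 0.06
~β = 1 − 0.14 = 0.86
(β & α) & ~β = min(a, b) on (0.06, 0.86) = 0.06
~((β & α) & ~β) = 1 − 0.06 = 0.94
((~β & ~δ) | δ) & ~((β & α) & ~β) = min(a, b) on (0.69, 0.94) = 0.69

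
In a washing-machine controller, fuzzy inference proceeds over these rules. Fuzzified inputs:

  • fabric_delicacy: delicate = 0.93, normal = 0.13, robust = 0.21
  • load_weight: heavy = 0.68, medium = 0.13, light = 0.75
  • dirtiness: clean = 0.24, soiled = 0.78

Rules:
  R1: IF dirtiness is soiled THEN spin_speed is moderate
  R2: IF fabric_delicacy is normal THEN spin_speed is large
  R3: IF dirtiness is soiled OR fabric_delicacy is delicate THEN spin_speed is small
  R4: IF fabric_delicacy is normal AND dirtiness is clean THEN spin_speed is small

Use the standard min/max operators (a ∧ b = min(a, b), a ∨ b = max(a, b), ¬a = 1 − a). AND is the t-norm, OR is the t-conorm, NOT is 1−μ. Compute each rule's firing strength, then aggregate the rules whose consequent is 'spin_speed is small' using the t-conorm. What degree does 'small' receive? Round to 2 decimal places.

0.93

R1: soiled=0.78 → w = 0.78
R2: normal=0.13 → w = 0.13
R3: soiled=0.78, delicate=0.93; OR[max(a, b)] → w = 0.93
R4: normal=0.13, clean=0.24; AND[min(a, b)] → w = 0.13
Rules with consequent 'small': {R3, R4} → strengths 0.93, 0.13
Aggregate via t-conorm [max(a, b)]: 0.93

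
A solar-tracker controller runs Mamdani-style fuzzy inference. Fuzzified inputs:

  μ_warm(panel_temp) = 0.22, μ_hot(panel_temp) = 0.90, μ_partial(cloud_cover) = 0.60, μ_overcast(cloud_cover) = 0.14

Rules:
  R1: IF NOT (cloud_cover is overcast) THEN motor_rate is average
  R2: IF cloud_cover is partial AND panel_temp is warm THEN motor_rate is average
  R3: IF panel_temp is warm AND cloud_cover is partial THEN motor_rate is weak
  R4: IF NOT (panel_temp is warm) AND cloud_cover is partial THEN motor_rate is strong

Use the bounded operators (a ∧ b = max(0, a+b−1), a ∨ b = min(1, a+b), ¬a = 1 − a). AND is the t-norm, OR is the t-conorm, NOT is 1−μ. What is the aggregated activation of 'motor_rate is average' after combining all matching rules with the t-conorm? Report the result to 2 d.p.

0.86

R1: ¬overcast=1−0.14=0.86 → w = 0.86
R2: partial=0.60, warm=0.22; AND[max(0, a+b−1)] → w = 0.00
R3: warm=0.22, partial=0.60; AND[max(0, a+b−1)] → w = 0.00
R4: ¬warm=1−0.22=0.78, partial=0.60; AND[max(0, a+b−1)] → w = 0.38
Rules with consequent 'average': {R1, R2} → strengths 0.86, 0.00
Aggregate via t-conorm [min(1, a+b)]: 0.86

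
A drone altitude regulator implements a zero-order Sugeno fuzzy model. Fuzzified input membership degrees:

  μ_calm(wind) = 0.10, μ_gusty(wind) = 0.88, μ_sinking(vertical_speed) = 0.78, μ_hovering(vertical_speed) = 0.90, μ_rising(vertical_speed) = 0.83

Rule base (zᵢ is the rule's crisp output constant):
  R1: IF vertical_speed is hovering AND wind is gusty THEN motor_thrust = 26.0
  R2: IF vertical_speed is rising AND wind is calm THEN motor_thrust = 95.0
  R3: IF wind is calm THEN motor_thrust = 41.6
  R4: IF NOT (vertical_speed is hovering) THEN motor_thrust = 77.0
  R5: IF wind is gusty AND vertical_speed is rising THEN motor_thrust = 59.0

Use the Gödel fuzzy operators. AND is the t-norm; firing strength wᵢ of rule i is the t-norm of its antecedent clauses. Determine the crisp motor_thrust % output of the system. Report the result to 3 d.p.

46.373

R1 (z=26.0): hovering=0.90, gusty=0.88; AND[min(a, b)] → w = 0.88
R2 (z=95.0): rising=0.83, calm=0.10; AND[min(a, b)] → w = 0.10
R3 (z=41.6): calm=0.10 → w = 0.10
R4 (z=77.0): ¬hovering=1−0.90=0.10 → w = 0.10
R5 (z=59.0): gusty=0.88, rising=0.83; AND[min(a, b)] → w = 0.83
Weighted average = (0.88·26.0 + 0.10·95.0 + 0.10·41.6 + 0.10·77.0 + 0.83·59.0) / (0.88 + 0.10 + 0.10 + 0.10 + 0.83)
  = 93.2100 / 2.0100 = 46.373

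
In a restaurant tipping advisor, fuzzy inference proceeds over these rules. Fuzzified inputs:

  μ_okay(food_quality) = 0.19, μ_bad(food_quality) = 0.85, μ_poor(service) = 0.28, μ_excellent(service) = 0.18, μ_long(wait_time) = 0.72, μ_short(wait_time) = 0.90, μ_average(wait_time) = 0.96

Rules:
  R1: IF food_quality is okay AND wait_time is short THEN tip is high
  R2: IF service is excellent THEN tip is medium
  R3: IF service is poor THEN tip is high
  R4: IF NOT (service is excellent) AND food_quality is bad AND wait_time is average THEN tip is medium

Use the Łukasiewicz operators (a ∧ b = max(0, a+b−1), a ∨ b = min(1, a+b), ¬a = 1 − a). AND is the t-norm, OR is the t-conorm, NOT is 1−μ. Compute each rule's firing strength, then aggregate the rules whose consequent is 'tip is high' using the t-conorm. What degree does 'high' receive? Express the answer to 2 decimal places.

R1: okay=0.19, short=0.90; AND[max(0, a+b−1)] → w = 0.09
R2: excellent=0.18 → w = 0.18
R3: poor=0.28 → w = 0.28
R4: ¬excellent=1−0.18=0.82, bad=0.85, average=0.96; AND[max(0, a+b−1)] → w = 0.63
Rules with consequent 'high': {R1, R3} → strengths 0.09, 0.28
Aggregate via t-conorm [min(1, a+b)]: 0.37

0.37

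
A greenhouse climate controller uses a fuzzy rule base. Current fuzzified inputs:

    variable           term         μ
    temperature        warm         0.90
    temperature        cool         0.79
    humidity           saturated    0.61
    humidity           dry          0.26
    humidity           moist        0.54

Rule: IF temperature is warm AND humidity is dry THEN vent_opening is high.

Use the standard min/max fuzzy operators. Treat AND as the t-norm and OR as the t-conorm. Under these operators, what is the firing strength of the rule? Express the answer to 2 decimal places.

0.26

firing strength: warm=0.90, dry=0.26; AND[min(a, b)] → w = 0.26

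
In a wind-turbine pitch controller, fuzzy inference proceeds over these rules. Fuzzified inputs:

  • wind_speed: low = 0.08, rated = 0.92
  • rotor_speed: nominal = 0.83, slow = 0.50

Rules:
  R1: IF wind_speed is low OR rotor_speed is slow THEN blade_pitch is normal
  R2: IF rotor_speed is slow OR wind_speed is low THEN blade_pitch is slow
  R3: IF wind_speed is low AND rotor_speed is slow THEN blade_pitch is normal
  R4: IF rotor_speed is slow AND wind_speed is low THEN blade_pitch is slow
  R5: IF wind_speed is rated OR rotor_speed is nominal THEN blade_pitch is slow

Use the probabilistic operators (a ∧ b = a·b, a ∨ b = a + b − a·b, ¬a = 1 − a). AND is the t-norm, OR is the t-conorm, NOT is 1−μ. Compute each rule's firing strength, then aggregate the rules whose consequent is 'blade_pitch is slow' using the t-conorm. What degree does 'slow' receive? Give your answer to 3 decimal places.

R1: low=0.08, slow=0.50; OR[a + b − a·b] → w = 0.5400
R2: slow=0.50, low=0.08; OR[a + b − a·b] → w = 0.5400
R3: low=0.08, slow=0.50; AND[a·b] → w = 0.0400
R4: slow=0.50, low=0.08; AND[a·b] → w = 0.0400
R5: rated=0.92, nominal=0.83; OR[a + b − a·b] → w = 0.9864
Rules with consequent 'slow': {R2, R4, R5} → strengths 0.5400, 0.0400, 0.9864
Aggregate via t-conorm [a + b − a·b]: 0.9940

0.994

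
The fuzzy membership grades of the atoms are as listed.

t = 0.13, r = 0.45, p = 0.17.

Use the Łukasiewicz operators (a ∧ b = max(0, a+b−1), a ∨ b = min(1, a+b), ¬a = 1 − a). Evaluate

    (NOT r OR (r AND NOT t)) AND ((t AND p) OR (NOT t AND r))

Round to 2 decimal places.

NOT r = 1 − 0.45 = 0.55
NOT t = 1 − 0.13 = 0.87
r AND NOT t = max(0, a+b−1) on (0.45, 0.87) = 0.32
NOT r OR (r AND NOT t) = min(1, a+b) on (0.55, 0.32) = 0.87
t AND p = max(0, a+b−1) on (0.13, 0.17) = 0.00
NOT t = 1 − 0.13 = 0.87
NOT t AND r = max(0, a+b−1) on (0.87, 0.45) = 0.32
(t AND p) OR (NOT t AND r) = min(1, a+b) on (0.00, 0.32) = 0.32
(NOT r OR (r AND NOT t)) AND ((t AND p) OR (NOT t AND r)) = max(0, a+b−1) on (0.87, 0.32) = 0.19

0.19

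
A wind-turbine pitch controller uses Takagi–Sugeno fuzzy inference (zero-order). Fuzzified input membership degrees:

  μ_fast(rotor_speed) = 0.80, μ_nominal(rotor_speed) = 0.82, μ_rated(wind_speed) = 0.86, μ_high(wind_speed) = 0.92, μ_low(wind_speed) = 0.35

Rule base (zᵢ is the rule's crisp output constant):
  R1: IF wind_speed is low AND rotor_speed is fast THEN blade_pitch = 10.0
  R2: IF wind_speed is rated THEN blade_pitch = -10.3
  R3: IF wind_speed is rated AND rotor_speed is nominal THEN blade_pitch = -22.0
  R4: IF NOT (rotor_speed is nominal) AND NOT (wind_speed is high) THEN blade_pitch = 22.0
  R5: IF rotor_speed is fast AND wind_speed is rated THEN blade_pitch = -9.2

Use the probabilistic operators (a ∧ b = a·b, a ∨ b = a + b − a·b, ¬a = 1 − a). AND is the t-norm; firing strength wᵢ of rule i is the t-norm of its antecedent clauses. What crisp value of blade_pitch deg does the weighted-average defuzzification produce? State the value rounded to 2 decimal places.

R1 (z=10.0): low=0.35, fast=0.80; AND[a·b] → w = 0.2800
R2 (z=-10.3): rated=0.86 → w = 0.8600
R3 (z=-22.0): rated=0.86, nominal=0.82; AND[a·b] → w = 0.7052
R4 (z=22.0): ¬nominal=1−0.82=0.18, ¬high=1−0.92=0.08; AND[a·b] → w = 0.0144
R5 (z=-9.2): fast=0.80, rated=0.86; AND[a·b] → w = 0.6880
Weighted average = (0.2800·10.0 + 0.8600·-10.3 + 0.7052·-22.0 + 0.0144·22.0 + 0.6880·-9.2) / (0.2800 + 0.8600 + 0.7052 + 0.0144 + 0.6880)
  = -27.5852 / 2.5476 = -10.83

-10.83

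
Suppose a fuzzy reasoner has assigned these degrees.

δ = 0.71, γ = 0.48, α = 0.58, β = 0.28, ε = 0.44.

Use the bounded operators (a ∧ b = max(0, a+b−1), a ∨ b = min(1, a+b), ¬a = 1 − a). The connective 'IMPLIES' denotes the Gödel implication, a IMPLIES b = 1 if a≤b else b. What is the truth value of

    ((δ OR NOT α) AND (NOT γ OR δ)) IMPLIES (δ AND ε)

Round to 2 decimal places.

NOT α = 1 − 0.58 = 0.42
δ OR NOT α = min(1, a+b) on (0.71, 0.42) = 1.00
NOT γ = 1 − 0.48 = 0.52
NOT γ OR δ = min(1, a+b) on (0.52, 0.71) = 1.00
(δ OR NOT α) AND (NOT γ OR δ) = max(0, a+b−1) on (1.00, 1.00) = 1.00
δ AND ε = max(0, a+b−1) on (0.71, 0.44) = 0.15
((δ OR NOT α) AND (NOT γ OR δ)) IMPLIES (δ AND ε)  [Gödel: 1 if a≤b else b] with a=1.00, b=0.15 → 0.15

0.15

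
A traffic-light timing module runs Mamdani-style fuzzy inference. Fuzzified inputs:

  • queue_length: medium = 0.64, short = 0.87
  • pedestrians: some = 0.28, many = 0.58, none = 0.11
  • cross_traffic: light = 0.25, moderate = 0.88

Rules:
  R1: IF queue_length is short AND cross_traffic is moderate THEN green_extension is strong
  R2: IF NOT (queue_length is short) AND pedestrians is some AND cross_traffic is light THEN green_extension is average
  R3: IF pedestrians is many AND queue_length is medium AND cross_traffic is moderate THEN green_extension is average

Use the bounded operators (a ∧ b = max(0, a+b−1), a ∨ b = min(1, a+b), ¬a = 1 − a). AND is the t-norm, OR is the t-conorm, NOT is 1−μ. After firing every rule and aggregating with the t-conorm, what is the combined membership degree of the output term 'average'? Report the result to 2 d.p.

R1: short=0.87, moderate=0.88; AND[max(0, a+b−1)] → w = 0.75
R2: ¬short=1−0.87=0.13, some=0.28, light=0.25; AND[max(0, a+b−1)] → w = 0.00
R3: many=0.58, medium=0.64, moderate=0.88; AND[max(0, a+b−1)] → w = 0.10
Rules with consequent 'average': {R2, R3} → strengths 0.00, 0.10
Aggregate via t-conorm [min(1, a+b)]: 0.10

0.10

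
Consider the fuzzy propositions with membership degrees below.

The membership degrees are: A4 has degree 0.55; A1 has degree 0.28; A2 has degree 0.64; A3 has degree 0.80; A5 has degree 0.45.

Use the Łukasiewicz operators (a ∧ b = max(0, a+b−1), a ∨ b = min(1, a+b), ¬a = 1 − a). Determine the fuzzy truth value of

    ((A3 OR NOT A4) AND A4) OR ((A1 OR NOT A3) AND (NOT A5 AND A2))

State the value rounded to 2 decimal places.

NOT A4 = 1 − 0.55 = 0.45
A3 OR NOT A4 = min(1, a+b) on (0.80, 0.45) = 1.00
(A3 OR NOT A4) AND A4 = max(0, a+b−1) on (1.00, 0.55) = 0.55
NOT A3 = 1 − 0.80 = 0.20
A1 OR NOT A3 = min(1, a+b) on (0.28, 0.20) = 0.48
NOT A5 = 1 − 0.45 = 0.55
NOT A5 AND A2 = max(0, a+b−1) on (0.55, 0.64) = 0.19
(A1 OR NOT A3) AND (NOT A5 AND A2) = max(0, a+b−1) on (0.48, 0.19) = 0.00
((A3 OR NOT A4) AND A4) OR ((A1 OR NOT A3) AND (NOT A5 AND A2)) = min(1, a+b) on (0.55, 0.00) = 0.55

0.55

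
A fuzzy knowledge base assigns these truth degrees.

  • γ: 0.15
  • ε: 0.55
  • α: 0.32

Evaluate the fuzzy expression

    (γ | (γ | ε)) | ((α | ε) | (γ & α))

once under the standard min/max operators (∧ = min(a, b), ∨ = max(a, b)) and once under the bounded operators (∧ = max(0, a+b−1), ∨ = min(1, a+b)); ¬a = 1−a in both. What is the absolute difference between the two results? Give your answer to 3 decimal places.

Under standard min/max:
  γ | ε = max(a, b) on (0.15, 0.55) = 0.55
  γ | (γ | ε) = max(a, b) on (0.15, 0.55) = 0.55
  α | ε = max(a, b) on (0.32, 0.55) = 0.55
  γ & α = min(a, b) on (0.15, 0.32) = 0.15
  (α | ε) | (γ & α) = max(a, b) on (0.55, 0.15) = 0.55
  (γ | (γ | ε)) | ((α | ε) | (γ & α)) = max(a, b) on (0.55, 0.55) = 0.55
  → value = 0.5500
Under bounded:
  γ | ε = min(1, a+b) on (0.15, 0.55) = 0.70
  γ | (γ | ε) = min(1, a+b) on (0.15, 0.70) = 0.85
  α | ε = min(1, a+b) on (0.32, 0.55) = 0.87
  γ & α = max(0, a+b−1) on (0.15, 0.32) = 0.00
  (α | ε) | (γ & α) = min(1, a+b) on (0.87, 0.00) = 0.87
  (γ | (γ | ε)) | ((α | ε) | (γ & α)) = min(1, a+b) on (0.85, 0.87) = 1.00
  → value = 1.0000
|0.5500 − 1.0000| = 0.450

0.450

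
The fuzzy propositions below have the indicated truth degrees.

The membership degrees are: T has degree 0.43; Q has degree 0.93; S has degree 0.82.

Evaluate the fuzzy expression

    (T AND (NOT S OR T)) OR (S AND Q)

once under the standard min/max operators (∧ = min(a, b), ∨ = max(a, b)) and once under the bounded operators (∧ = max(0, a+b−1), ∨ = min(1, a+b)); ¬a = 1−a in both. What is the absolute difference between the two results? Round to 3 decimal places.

Under standard min/max:
  NOT S = 1 − 0.82 = 0.18
  NOT S OR T = max(a, b) on (0.18, 0.43) = 0.43
  T AND (NOT S OR T) = min(a, b) on (0.43, 0.43) = 0.43
  S AND Q = min(a, b) on (0.82, 0.93) = 0.82
  (T AND (NOT S OR T)) OR (S AND Q) = max(a, b) on (0.43, 0.82) = 0.82
  → value = 0.8200
Under bounded:
  NOT S = 1 − 0.82 = 0.18
  NOT S OR T = min(1, a+b) on (0.18, 0.43) = 0.61
  T AND (NOT S OR T) = max(0, a+b−1) on (0.43, 0.61) = 0.04
  S AND Q = max(0, a+b−1) on (0.82, 0.93) = 0.75
  (T AND (NOT S OR T)) OR (S AND Q) = min(1, a+b) on (0.04, 0.75) = 0.79
  → value = 0.7900
|0.8200 − 0.7900| = 0.030

0.030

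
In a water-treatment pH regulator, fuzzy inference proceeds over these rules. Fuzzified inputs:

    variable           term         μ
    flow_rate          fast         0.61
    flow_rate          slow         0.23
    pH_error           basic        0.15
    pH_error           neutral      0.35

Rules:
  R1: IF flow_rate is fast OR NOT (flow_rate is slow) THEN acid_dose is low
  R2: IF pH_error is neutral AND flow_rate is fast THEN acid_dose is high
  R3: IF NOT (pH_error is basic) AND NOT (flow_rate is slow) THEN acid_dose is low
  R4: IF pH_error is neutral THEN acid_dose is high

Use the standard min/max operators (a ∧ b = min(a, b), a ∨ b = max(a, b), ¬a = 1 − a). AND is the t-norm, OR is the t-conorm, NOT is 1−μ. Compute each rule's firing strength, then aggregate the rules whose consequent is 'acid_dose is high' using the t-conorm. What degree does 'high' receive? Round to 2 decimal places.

R1: fast=0.61, ¬slow=1−0.23=0.77; OR[max(a, b)] → w = 0.77
R2: neutral=0.35, fast=0.61; AND[min(a, b)] → w = 0.35
R3: ¬basic=1−0.15=0.85, ¬slow=1−0.23=0.77; AND[min(a, b)] → w = 0.77
R4: neutral=0.35 → w = 0.35
Rules with consequent 'high': {R2, R4} → strengths 0.35, 0.35
Aggregate via t-conorm [max(a, b)]: 0.35

0.35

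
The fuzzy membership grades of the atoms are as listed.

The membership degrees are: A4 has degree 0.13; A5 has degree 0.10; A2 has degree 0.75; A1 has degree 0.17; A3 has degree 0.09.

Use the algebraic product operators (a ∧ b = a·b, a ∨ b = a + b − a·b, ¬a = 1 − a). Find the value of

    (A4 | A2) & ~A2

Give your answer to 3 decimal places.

A4 | A2 = a + b − a·b on (0.1300, 0.7500) = 0.7825
~A2 = 1 − 0.7500 = 0.2500
(A4 | A2) & ~A2 = a·b on (0.7825, 0.2500) = 0.1956

0.196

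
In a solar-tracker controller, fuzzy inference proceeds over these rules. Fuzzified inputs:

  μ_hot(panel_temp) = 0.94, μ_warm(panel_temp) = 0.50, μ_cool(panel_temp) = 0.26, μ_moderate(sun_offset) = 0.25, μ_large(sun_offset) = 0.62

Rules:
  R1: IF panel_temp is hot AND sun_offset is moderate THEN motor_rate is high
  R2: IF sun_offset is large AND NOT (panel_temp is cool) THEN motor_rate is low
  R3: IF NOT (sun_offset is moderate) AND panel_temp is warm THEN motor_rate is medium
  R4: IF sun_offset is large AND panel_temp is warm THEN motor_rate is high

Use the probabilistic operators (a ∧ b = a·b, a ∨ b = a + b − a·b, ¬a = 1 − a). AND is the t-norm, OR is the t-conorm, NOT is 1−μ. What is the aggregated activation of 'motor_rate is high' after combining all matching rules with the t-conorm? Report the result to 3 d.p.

0.472

R1: hot=0.94, moderate=0.25; AND[a·b] → w = 0.2350
R2: large=0.62, ¬cool=1−0.26=0.74; AND[a·b] → w = 0.4588
R3: ¬moderate=1−0.25=0.75, warm=0.50; AND[a·b] → w = 0.3750
R4: large=0.62, warm=0.50; AND[a·b] → w = 0.3100
Rules with consequent 'high': {R1, R4} → strengths 0.2350, 0.3100
Aggregate via t-conorm [a + b − a·b]: 0.4721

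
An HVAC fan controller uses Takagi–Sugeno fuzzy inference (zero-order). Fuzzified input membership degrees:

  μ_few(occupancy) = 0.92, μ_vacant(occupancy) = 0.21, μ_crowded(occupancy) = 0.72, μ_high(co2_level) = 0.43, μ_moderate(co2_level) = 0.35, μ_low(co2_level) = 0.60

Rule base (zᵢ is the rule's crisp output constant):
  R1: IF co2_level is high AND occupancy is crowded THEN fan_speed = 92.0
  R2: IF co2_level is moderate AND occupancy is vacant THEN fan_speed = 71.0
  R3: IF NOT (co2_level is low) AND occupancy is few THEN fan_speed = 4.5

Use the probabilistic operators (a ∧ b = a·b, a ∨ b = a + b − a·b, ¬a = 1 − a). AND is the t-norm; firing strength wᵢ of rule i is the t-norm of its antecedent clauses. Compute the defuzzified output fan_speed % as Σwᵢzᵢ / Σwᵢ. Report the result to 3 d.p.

47.075

R1 (z=92.0): high=0.43, crowded=0.72; AND[a·b] → w = 0.3096
R2 (z=71.0): moderate=0.35, vacant=0.21; AND[a·b] → w = 0.0735
R3 (z=4.5): ¬low=1−0.60=0.40, few=0.92; AND[a·b] → w = 0.3680
Weighted average = (0.3096·92.0 + 0.0735·71.0 + 0.3680·4.5) / (0.3096 + 0.0735 + 0.3680)
  = 35.3577 / 0.7511 = 47.075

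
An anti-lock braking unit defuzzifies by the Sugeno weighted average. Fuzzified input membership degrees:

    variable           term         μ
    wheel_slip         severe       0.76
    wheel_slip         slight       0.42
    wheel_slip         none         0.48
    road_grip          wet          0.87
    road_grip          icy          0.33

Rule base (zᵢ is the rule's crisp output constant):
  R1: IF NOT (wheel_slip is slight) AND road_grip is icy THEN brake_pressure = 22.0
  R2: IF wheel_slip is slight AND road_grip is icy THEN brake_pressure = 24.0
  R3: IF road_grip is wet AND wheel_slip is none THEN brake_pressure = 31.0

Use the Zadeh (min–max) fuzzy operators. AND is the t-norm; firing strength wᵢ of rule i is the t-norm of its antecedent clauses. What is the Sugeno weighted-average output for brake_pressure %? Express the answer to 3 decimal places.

26.368

R1 (z=22.0): ¬slight=1−0.42=0.58, icy=0.33; AND[min(a, b)] → w = 0.33
R2 (z=24.0): slight=0.42, icy=0.33; AND[min(a, b)] → w = 0.33
R3 (z=31.0): wet=0.87, none=0.48; AND[min(a, b)] → w = 0.48
Weighted average = (0.33·22.0 + 0.33·24.0 + 0.48·31.0) / (0.33 + 0.33 + 0.48)
  = 30.0600 / 1.1400 = 26.368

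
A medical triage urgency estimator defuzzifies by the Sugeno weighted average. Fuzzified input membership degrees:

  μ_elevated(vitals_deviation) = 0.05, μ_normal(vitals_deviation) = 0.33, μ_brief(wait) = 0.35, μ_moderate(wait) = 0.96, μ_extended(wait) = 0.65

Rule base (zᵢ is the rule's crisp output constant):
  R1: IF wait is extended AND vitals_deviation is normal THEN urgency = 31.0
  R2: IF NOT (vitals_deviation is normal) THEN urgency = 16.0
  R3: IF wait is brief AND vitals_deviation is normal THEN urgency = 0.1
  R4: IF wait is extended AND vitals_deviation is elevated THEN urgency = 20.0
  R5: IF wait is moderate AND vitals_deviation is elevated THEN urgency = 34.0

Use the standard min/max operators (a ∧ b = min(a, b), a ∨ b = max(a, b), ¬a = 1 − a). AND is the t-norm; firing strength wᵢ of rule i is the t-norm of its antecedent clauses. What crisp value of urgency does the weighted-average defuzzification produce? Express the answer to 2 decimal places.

R1 (z=31.0): extended=0.65, normal=0.33; AND[min(a, b)] → w = 0.33
R2 (z=16.0): ¬normal=1−0.33=0.67 → w = 0.67
R3 (z=0.1): brief=0.35, normal=0.33; AND[min(a, b)] → w = 0.33
R4 (z=20.0): extended=0.65, elevated=0.05; AND[min(a, b)] → w = 0.05
R5 (z=34.0): moderate=0.96, elevated=0.05; AND[min(a, b)] → w = 0.05
Weighted average = (0.33·31.0 + 0.67·16.0 + 0.33·0.1 + 0.05·20.0 + 0.05·34.0) / (0.33 + 0.67 + 0.33 + 0.05 + 0.05)
  = 23.6830 / 1.4300 = 16.56

16.56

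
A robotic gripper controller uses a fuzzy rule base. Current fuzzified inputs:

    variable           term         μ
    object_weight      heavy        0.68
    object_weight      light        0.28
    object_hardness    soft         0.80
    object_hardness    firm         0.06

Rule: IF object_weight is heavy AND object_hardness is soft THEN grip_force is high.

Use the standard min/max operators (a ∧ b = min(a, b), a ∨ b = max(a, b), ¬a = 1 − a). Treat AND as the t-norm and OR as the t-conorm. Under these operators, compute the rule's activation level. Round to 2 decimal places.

firing strength: heavy=0.68, soft=0.80; AND[min(a, b)] → w = 0.68

0.68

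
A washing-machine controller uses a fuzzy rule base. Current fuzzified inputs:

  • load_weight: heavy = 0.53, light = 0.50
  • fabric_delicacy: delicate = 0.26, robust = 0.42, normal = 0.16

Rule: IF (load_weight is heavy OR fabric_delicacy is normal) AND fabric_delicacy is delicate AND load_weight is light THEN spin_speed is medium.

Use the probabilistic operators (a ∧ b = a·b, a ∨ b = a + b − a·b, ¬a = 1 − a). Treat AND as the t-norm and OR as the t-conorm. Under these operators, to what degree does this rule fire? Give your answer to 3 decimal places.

firing strength: (heavy=0.53 OR normal=0.16) = 0.6052; AND[a·b] with delicate=0.26, light=0.50 → w = 0.0787

0.079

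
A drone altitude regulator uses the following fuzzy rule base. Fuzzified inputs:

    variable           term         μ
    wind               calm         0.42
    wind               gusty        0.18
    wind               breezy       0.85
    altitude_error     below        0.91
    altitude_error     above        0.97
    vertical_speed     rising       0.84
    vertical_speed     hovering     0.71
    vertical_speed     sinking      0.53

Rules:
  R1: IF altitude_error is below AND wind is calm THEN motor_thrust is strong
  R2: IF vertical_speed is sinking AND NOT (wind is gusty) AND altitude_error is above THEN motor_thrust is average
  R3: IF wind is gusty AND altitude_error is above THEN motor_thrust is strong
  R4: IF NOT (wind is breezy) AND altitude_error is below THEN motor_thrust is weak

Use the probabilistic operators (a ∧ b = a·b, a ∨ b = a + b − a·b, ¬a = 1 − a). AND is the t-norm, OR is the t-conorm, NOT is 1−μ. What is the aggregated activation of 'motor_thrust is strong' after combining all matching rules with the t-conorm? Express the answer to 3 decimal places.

0.490

R1: below=0.91, calm=0.42; AND[a·b] → w = 0.3822
R2: sinking=0.53, ¬gusty=1−0.18=0.82, above=0.97; AND[a·b] → w = 0.4216
R3: gusty=0.18, above=0.97; AND[a·b] → w = 0.1746
R4: ¬breezy=1−0.85=0.15, below=0.91; AND[a·b] → w = 0.1365
Rules with consequent 'strong': {R1, R3} → strengths 0.3822, 0.1746
Aggregate via t-conorm [a + b − a·b]: 0.4901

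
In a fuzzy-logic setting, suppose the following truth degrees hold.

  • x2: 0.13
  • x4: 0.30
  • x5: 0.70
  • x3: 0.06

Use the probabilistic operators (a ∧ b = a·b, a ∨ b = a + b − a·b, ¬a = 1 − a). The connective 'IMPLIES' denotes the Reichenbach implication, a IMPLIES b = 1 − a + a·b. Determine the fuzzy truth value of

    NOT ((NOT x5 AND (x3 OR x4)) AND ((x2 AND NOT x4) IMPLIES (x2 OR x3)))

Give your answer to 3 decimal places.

0.905

NOT x5 = 1 − 0.7000 = 0.3000
x3 OR x4 = a + b − a·b on (0.0600, 0.3000) = 0.3420
NOT x5 AND (x3 OR x4) = a·b on (0.3000, 0.3420) = 0.1026
NOT x4 = 1 − 0.3000 = 0.7000
x2 AND NOT x4 = a·b on (0.1300, 0.7000) = 0.0910
x2 OR x3 = a + b − a·b on (0.1300, 0.0600) = 0.1822
(x2 AND NOT x4) IMPLIES (x2 OR x3)  [Reichenbach: 1 − a + a·b] with a=0.0910, b=0.1822 → 0.9256
(NOT x5 AND (x3 OR x4)) AND ((x2 AND NOT x4) IMPLIES (x2 OR x3)) = a·b on (0.1026, 0.9256) = 0.0950
NOT ((NOT x5 AND (x3 OR x4)) AND ((x2 AND NOT x4) IMPLIES (x2 OR x3))) = 1 − 0.0950 = 0.9050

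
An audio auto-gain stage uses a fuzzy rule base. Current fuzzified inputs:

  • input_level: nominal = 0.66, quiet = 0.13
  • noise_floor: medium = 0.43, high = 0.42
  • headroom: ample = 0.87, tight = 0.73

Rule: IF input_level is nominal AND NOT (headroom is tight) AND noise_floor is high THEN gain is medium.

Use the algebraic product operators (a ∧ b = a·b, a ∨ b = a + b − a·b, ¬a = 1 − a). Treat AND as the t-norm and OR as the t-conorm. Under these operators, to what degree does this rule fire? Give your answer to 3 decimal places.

firing strength: nominal=0.66, ¬tight=1−0.73=0.27, high=0.42; AND[a·b] → w = 0.0748

0.075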